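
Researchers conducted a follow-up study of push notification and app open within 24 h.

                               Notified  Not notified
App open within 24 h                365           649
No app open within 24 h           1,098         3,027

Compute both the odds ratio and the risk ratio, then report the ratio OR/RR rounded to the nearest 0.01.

Reading the table with exposure as columns: a = 365 (Notified, case), b = 1098 (Notified, non-case), c = 649 (Not notified, case), d = 3027.
OR = (365·3027)/(1098·649) = 1104855/712602 = 1.55045
Risk in exposed = 365/1463 = 0.24949; risk in unexposed = 649/3676 = 0.17655; RR = 1.41312
OR/RR = 1.55045 / 1.41312 = 1.09718
The outcome is not rare, so the OR lies further from 1 than the RR.

1.10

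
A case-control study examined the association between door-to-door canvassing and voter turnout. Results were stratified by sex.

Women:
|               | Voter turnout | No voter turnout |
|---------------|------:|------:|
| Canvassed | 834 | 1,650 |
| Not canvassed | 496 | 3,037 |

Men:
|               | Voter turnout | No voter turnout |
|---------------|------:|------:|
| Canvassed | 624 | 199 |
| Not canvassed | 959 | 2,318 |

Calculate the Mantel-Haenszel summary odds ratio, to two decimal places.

4.24

OR_MH = Σ(aᵢdᵢ/nᵢ) / Σ(bᵢcᵢ/nᵢ), where nᵢ is the stratum total.
Stratum 1 (Women): n = 6017; a·d/n = 834·3037/6017 = 420.9503; b·c/n = 1650·496/6017 = 136.0146
Stratum 2 (Men): n = 4100; a·d/n = 624·2318/4100 = 352.7883; b·c/n = 199·959/4100 = 46.5466
OR_MH = (420.9503 + 352.7883) / (136.0146 + 46.5466) = 773.7386 / 182.5612 = 4.23824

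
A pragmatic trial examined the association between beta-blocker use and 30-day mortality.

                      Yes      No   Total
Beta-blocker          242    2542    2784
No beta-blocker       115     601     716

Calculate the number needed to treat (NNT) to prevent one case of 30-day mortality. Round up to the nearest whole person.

14

Risk in treated group = 242/2784 = 0.08693; risk in control = 115/716 = 0.16061.
Absolute risk reduction = 0.16061 − 0.08693 = 0.07369
NNT = 1 / ARR = 1 / 0.07369 = 13.571 → round up → 14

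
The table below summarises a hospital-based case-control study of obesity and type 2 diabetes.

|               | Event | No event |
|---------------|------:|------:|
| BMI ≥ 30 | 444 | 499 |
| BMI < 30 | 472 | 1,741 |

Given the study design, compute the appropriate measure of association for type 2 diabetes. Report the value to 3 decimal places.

3.282

Cells: a = 444, b = 499, c = 472, d = 1741.
This is a hospital-based case-control study: participants were sampled on outcome status, so risks in the source population cannot be estimated directly — relative risk is not valid here. The odds ratio is the appropriate measure.
OR = (a·d)/(b·c) = (444 × 1741) / (499 × 472) = 773004 / 235528 = 3.28200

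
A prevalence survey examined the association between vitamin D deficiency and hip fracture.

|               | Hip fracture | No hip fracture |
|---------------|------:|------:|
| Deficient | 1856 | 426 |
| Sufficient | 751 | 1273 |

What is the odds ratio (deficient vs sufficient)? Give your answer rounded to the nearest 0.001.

Cells: a = 1856, b = 426, c = 751, d = 1273.
OR = (a·d)/(b·c) = (1856 × 1273) / (426 × 751) = 2362688 / 319926 = 7.38511
The odds of hip fracture are about 7.39 times as high in the deficient group.

7.385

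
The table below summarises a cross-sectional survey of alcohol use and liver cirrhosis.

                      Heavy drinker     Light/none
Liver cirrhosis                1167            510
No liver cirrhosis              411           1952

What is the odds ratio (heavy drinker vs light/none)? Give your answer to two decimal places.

Reading the table with exposure as columns: a = 1167 (Heavy drinker, case), b = 411 (Heavy drinker, non-case), c = 510 (Light/none, case), d = 1952.
OR = (a·d)/(b·c) = (1167 × 1952) / (411 × 510) = 2277984 / 209610 = 10.86773
The odds of liver cirrhosis are about 10.87 times as high in the heavy drinker group.

10.87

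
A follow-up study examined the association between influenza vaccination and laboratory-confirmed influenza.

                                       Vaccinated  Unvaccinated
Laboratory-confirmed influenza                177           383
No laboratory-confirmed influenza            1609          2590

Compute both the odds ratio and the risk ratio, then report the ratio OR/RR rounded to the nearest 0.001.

Reading the table with exposure as columns: a = 177 (Vaccinated, case), b = 1609 (Vaccinated, non-case), c = 383 (Unvaccinated, case), d = 2590.
OR = (177·2590)/(1609·383) = 458430/616247 = 0.74391
Risk in exposed = 177/1786 = 0.09910; risk in unexposed = 383/2973 = 0.12883; RR = 0.76929
OR/RR = 0.74391 / 0.76929 = 0.96701
The outcome is not rare, so the OR lies further from 1 than the RR.

0.967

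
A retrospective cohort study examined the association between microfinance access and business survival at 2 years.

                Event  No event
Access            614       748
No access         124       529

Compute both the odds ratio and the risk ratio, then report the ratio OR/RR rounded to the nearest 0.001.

1.475

Cells: a = 614, b = 748, c = 124, d = 529.
OR = (614·529)/(748·124) = 324806/92752 = 3.50188
Risk in exposed = 614/1362 = 0.45081; risk in unexposed = 124/653 = 0.18989; RR = 2.37401
OR/RR = 3.50188 / 2.37401 = 1.47509
The outcome is not rare, so the OR lies further from 1 than the RR.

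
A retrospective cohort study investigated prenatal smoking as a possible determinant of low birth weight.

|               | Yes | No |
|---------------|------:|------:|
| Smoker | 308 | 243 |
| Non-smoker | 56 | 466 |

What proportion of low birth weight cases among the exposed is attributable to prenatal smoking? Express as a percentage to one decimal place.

Cells: a = 308, b = 243, c = 56, d = 466.
Risk in exposed = 308/551 = 0.55898; risk in unexposed = 56/522 = 0.10728.
RR = 0.55898/0.10728 = 5.21053
AR% = (RR − 1)/RR × 100 = (5.21053 − 1)/5.21053 × 100 = 80.8081%

80.8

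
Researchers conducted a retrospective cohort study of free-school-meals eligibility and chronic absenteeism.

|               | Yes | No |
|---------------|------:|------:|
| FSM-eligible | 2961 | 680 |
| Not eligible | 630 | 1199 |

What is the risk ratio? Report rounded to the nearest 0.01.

2.36

Cells: a = 2961, b = 680, c = 630, d = 1199.
Risk in exposed = 2961/3641 = 0.81324; risk in unexposed = 630/1829 = 0.34445.
RR = 0.81324 / 0.34445 = 2.36097
The risk among the exposed is 2.36 times that among the unexposed.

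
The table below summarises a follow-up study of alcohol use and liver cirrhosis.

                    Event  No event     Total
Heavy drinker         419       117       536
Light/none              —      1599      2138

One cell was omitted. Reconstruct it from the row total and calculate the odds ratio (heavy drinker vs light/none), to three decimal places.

The missing cell is in the unexposed row: 2138 − 1599 = 539.
So a = 419, b = 117, c = 539, d = 1599.
OR = (a·d)/(b·c) = (419 × 1599) / (117 × 539) = 669981 / 63063 = 10.62400

10.624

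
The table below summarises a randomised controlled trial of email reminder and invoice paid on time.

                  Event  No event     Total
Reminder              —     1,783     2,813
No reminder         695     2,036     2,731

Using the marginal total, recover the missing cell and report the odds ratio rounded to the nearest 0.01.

1.69

The missing cell is in the exposed row: 2813 − 1783 = 1030.
So a = 1030, b = 1783, c = 695, d = 2036.
OR = (a·d)/(b·c) = (1030 × 2036) / (1783 × 695) = 2097080 / 1239185 = 1.69231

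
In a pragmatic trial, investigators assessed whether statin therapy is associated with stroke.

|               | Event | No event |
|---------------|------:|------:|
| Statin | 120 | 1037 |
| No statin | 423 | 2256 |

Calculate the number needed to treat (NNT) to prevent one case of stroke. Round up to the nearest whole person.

Risk in treated group = 120/1157 = 0.10372; risk in control = 423/2679 = 0.15789.
Absolute risk reduction = 0.15789 − 0.10372 = 0.05418
NNT = 1 / ARR = 1 / 0.05418 = 18.458 → round up → 19

19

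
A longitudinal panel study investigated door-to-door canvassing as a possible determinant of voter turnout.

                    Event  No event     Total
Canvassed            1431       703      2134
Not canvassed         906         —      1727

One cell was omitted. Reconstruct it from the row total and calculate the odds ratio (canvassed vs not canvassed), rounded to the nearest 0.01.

The missing cell is in the unexposed row: 1727 − 906 = 821.
So a = 1431, b = 703, c = 906, d = 821.
OR = (a·d)/(b·c) = (1431 × 821) / (703 × 906) = 1174851 / 636918 = 1.84459

1.84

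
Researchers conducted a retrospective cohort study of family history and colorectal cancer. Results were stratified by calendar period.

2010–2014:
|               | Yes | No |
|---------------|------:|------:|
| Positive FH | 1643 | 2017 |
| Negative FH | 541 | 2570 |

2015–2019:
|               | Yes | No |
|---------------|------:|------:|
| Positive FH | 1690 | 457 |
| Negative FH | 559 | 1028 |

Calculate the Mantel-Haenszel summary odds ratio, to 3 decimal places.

4.743

OR_MH = Σ(aᵢdᵢ/nᵢ) / Σ(bᵢcᵢ/nᵢ), where nᵢ is the stratum total.
Stratum 1 (2010–2014): n = 6771; a·d/n = 1643·2570/6771 = 623.6169; b·c/n = 2017·541/6771 = 161.1574
Stratum 2 (2015–2019): n = 3734; a·d/n = 1690·1028/3734 = 465.2705; b·c/n = 457·559/3734 = 68.4154
OR_MH = (623.6169 + 465.2705) / (161.1574 + 68.4154) = 1088.8874 / 229.5728 = 4.74310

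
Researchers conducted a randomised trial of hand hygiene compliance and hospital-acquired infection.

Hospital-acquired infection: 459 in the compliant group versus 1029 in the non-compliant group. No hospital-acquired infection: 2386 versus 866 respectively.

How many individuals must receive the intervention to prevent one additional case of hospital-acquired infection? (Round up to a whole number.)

3

Risk in treated group = 459/2845 = 0.16134; risk in control = 1029/1895 = 0.54301.
Absolute risk reduction = 0.54301 − 0.16134 = 0.38167
NNT = 1 / ARR = 1 / 0.38167 = 2.620 → round up → 3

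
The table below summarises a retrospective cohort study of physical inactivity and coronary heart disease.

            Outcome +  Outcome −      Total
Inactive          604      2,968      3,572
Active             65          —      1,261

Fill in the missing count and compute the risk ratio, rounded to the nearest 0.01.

The missing cell is in the unexposed row: 1261 − 65 = 1196.
So a = 604, b = 2968, c = 65, d = 1196.
RR = [a/(a+b)] / [c/(c+d)] = (604/3572) / (65/1261) = 0.16909/0.05155 = 3.28040

3.28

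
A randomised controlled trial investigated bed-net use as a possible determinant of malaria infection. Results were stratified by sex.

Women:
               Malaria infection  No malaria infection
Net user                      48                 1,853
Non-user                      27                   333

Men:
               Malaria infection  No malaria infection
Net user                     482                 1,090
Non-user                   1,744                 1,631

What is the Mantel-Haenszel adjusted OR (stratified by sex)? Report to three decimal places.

OR_MH = Σ(aᵢdᵢ/nᵢ) / Σ(bᵢcᵢ/nᵢ), where nᵢ is the stratum total.
Stratum 1 (Women): n = 2261; a·d/n = 48·333/2261 = 7.0694; b·c/n = 1853·27/2261 = 22.1278
Stratum 2 (Men): n = 4947; a·d/n = 482·1631/4947 = 158.9129; b·c/n = 1090·1744/4947 = 384.2652
OR_MH = (7.0694 + 158.9129) / (22.1278 + 384.2652) = 165.9823 / 406.3930 = 0.40843

0.408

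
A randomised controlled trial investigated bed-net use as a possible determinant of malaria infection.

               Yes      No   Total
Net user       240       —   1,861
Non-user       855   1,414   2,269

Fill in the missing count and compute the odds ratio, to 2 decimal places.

0.24

The missing cell is in the exposed row: 1861 − 240 = 1621.
So a = 240, b = 1621, c = 855, d = 1414.
OR = (a·d)/(b·c) = (240 × 1414) / (1621 × 855) = 339360 / 1385955 = 0.24486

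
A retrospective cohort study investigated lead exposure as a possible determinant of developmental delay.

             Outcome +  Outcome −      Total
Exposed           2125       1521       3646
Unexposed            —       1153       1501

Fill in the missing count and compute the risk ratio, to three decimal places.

The missing cell is in the unexposed row: 1501 − 1153 = 348.
So a = 2125, b = 1521, c = 348, d = 1153.
RR = [a/(a+b)] / [c/(c+d)] = (2125/3646) / (348/1501) = 0.58283/0.23185 = 2.51388

2.514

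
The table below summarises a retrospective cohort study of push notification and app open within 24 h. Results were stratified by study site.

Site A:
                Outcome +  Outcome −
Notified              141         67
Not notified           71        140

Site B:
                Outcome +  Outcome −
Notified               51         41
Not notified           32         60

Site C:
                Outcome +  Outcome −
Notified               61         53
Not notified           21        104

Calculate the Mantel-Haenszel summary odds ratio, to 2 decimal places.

OR_MH = Σ(aᵢdᵢ/nᵢ) / Σ(bᵢcᵢ/nᵢ), where nᵢ is the stratum total.
Stratum 1 (Site A): n = 419; a·d/n = 141·140/419 = 47.1122; b·c/n = 67·71/419 = 11.3532
Stratum 2 (Site B): n = 184; a·d/n = 51·60/184 = 16.6304; b·c/n = 41·32/184 = 7.1304
Stratum 3 (Site C): n = 239; a·d/n = 61·104/239 = 26.5439; b·c/n = 53·21/239 = 4.6569
OR_MH = (47.1122 + 16.6304 + 26.5439) / (11.3532 + 7.1304 + 4.6569) = 90.2865 / 23.1406 = 3.90166

3.90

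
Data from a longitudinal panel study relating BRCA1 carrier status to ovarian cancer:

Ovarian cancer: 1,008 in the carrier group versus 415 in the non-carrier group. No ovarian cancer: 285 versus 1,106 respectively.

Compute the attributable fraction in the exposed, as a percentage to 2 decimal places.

65.00

From the description: a = 1008, b = 285, c = 415, d = 1106.
Risk in exposed = 1008/1293 = 0.77958; risk in unexposed = 415/1521 = 0.27285.
RR = 0.77958/0.27285 = 2.85722
AR% = (RR − 1)/RR × 100 = (2.85722 − 1)/2.85722 × 100 = 65.0009%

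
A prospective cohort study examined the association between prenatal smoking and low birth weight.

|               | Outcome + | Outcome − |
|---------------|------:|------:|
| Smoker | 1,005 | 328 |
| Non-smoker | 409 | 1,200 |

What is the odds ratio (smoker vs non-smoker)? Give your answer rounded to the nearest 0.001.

Cells: a = 1005, b = 328, c = 409, d = 1200.
OR = (a·d)/(b·c) = (1005 × 1200) / (328 × 409) = 1206000 / 134152 = 8.98980
The odds of low birth weight are about 8.99 times as high in the smoker group.

8.990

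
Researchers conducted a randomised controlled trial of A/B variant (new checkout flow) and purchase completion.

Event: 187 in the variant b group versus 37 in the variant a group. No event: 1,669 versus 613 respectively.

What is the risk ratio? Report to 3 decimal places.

1.770

From the description: a = 187, b = 1669, c = 37, d = 613.
Risk in exposed = 187/1856 = 0.10075; risk in unexposed = 37/650 = 0.05692.
RR = 0.10075 / 0.05692 = 1.77001
The risk among the exposed is 1.77 times that among the unexposed.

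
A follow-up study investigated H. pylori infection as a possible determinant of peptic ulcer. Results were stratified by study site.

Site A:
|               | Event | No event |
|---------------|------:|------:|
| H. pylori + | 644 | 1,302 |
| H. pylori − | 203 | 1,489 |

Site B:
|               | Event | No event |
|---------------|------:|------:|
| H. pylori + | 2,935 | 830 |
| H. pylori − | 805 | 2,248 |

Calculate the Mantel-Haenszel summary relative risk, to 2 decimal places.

RR_MH = Σ(aᵢ·n₀ᵢ/nᵢ) / Σ(cᵢ·n₁ᵢ/nᵢ), with n₁ᵢ = aᵢ+bᵢ (exposed), n₀ᵢ = cᵢ+dᵢ (unexposed), nᵢ = n₁ᵢ+n₀ᵢ.
Stratum 1 (Site A): n₁ = 1946, n₀ = 1692, n = 3638; a·n₀/n = 644·1692/3638 = 299.5184; c·n₁/n = 203·1946/3638 = 108.5866
Stratum 2 (Site B): n₁ = 3765, n₀ = 3053, n = 6818; a·n₀/n = 2935·3053/6818 = 1314.2498; c·n₁/n = 805·3765/6818 = 444.5329
RR_MH = (299.5184 + 1314.2498) / (108.5866 + 444.5329) = 1613.7682 / 553.1194 = 2.91758

2.92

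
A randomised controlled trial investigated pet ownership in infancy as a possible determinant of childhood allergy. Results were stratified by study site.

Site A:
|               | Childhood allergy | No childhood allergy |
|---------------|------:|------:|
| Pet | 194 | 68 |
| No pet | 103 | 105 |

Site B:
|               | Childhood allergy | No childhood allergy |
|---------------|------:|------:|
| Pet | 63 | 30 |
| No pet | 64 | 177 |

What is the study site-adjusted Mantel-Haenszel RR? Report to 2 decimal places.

RR_MH = Σ(aᵢ·n₀ᵢ/nᵢ) / Σ(cᵢ·n₁ᵢ/nᵢ), with n₁ᵢ = aᵢ+bᵢ (exposed), n₀ᵢ = cᵢ+dᵢ (unexposed), nᵢ = n₁ᵢ+n₀ᵢ.
Stratum 1 (Site A): n₁ = 262, n₀ = 208, n = 470; a·n₀/n = 194·208/470 = 85.8553; c·n₁/n = 103·262/470 = 57.4170
Stratum 2 (Site B): n₁ = 93, n₀ = 241, n = 334; a·n₀/n = 63·241/334 = 45.4581; c·n₁/n = 64·93/334 = 17.8204
RR_MH = (85.8553 + 45.4581) / (57.4170 + 17.8204) = 131.3134 / 75.2374 = 1.74532

1.75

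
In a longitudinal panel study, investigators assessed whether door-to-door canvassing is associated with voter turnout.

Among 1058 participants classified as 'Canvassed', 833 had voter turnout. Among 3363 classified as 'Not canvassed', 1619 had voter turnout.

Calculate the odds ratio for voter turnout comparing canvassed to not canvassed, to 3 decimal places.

From the description: a = 833, b = 225, c = 1619, d = 1744.
OR = (a·d)/(b·c) = (833 × 1744) / (225 × 1619) = 1452752 / 364275 = 3.98806
The odds of voter turnout are about 3.99 times as high in the canvassed group.

3.988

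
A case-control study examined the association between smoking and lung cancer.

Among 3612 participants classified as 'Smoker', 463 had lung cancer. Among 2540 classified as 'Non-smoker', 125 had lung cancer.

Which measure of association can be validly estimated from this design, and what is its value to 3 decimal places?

2.841

From the description: a = 463, b = 3149, c = 125, d = 2415.
This is a case-control study: participants were sampled on outcome status, so risks in the source population cannot be estimated directly — relative risk is not valid here. The odds ratio is the appropriate measure.
OR = (a·d)/(b·c) = (463 × 2415) / (3149 × 125) = 1118145 / 393625 = 2.84064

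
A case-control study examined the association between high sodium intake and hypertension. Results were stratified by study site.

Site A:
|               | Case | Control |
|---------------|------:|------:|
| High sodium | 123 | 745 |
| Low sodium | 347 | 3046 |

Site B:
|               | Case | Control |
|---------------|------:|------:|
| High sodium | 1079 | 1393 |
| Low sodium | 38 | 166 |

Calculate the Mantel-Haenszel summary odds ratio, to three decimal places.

OR_MH = Σ(aᵢdᵢ/nᵢ) / Σ(bᵢcᵢ/nᵢ), where nᵢ is the stratum total.
Stratum 1 (Site A): n = 4261; a·d/n = 123·3046/4261 = 87.9272; b·c/n = 745·347/4261 = 60.6700
Stratum 2 (Site B): n = 2676; a·d/n = 1079·166/2676 = 66.9335; b·c/n = 1393·38/2676 = 19.7810
OR_MH = (87.9272 + 66.9335) / (60.6700 + 19.7810) = 154.8607 / 80.4510 = 1.92491

1.925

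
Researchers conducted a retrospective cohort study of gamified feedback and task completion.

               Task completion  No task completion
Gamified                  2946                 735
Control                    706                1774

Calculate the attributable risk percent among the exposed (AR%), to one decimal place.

Cells: a = 2946, b = 735, c = 706, d = 1774.
Risk in exposed = 2946/3681 = 0.80033; risk in unexposed = 706/2480 = 0.28468.
RR = 0.80033/0.28468 = 2.81134
AR% = (RR − 1)/RR × 100 = (2.81134 − 1)/2.81134 × 100 = 64.4298%

64.4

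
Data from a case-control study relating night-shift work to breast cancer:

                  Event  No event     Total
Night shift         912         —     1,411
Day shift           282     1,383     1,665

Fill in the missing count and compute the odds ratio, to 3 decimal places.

The missing cell is in the exposed row: 1411 − 912 = 499.
So a = 912, b = 499, c = 282, d = 1383.
OR = (a·d)/(b·c) = (912 × 1383) / (499 × 282) = 1261296 / 140718 = 8.96329

8.963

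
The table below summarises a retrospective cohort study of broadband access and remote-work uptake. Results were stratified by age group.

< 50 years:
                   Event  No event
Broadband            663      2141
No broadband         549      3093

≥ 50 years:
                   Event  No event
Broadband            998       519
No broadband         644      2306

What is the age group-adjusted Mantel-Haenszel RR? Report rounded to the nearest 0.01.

2.26

RR_MH = Σ(aᵢ·n₀ᵢ/nᵢ) / Σ(cᵢ·n₁ᵢ/nᵢ), with n₁ᵢ = aᵢ+bᵢ (exposed), n₀ᵢ = cᵢ+dᵢ (unexposed), nᵢ = n₁ᵢ+n₀ᵢ.
Stratum 1 (< 50 years): n₁ = 2804, n₀ = 3642, n = 6446; a·n₀/n = 663·3642/6446 = 374.5960; c·n₁/n = 549·2804/6446 = 238.8141
Stratum 2 (≥ 50 years): n₁ = 1517, n₀ = 2950, n = 4467; a·n₀/n = 998·2950/4467 = 659.0777; c·n₁/n = 644·1517/4467 = 218.7034
RR_MH = (374.5960 + 659.0777) / (238.8141 + 218.7034) = 1033.6737 / 457.5175 = 2.25931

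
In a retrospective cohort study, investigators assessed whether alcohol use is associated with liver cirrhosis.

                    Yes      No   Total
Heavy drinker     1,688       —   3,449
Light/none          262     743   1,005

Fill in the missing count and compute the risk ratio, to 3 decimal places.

The missing cell is in the exposed row: 3449 − 1688 = 1761.
So a = 1688, b = 1761, c = 262, d = 743.
RR = [a/(a+b)] / [c/(c+d)] = (1688/3449) / (262/1005) = 0.48942/0.26070 = 1.87734

1.877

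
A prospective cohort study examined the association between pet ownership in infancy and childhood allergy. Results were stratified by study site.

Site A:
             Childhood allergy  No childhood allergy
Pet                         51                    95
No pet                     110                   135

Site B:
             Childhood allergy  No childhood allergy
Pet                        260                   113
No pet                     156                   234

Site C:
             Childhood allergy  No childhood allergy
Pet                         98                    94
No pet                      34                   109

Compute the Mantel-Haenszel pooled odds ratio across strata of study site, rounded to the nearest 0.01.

OR_MH = Σ(aᵢdᵢ/nᵢ) / Σ(bᵢcᵢ/nᵢ), where nᵢ is the stratum total.
Stratum 1 (Site A): n = 391; a·d/n = 51·135/391 = 17.6087; b·c/n = 95·110/391 = 26.7263
Stratum 2 (Site B): n = 763; a·d/n = 260·234/763 = 79.7379; b·c/n = 113·156/763 = 23.1035
Stratum 3 (Site C): n = 335; a·d/n = 98·109/335 = 31.8866; b·c/n = 94·34/335 = 9.5403
OR_MH = (17.6087 + 79.7379 + 31.8866) / (26.7263 + 23.1035 + 9.5403) = 129.2331 / 59.3702 = 2.17673

2.18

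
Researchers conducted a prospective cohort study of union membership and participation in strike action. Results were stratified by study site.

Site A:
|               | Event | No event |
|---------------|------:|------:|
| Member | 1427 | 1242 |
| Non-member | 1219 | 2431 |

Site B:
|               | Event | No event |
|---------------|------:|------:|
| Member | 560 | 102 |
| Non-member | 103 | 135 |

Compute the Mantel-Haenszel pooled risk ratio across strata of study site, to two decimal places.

1.65

RR_MH = Σ(aᵢ·n₀ᵢ/nᵢ) / Σ(cᵢ·n₁ᵢ/nᵢ), with n₁ᵢ = aᵢ+bᵢ (exposed), n₀ᵢ = cᵢ+dᵢ (unexposed), nᵢ = n₁ᵢ+n₀ᵢ.
Stratum 1 (Site A): n₁ = 2669, n₀ = 3650, n = 6319; a·n₀/n = 1427·3650/6319 = 824.2681; c·n₁/n = 1219·2669/6319 = 514.8775
Stratum 2 (Site B): n₁ = 662, n₀ = 238, n = 900; a·n₀/n = 560·238/900 = 148.0889; c·n₁/n = 103·662/900 = 75.7622
RR_MH = (824.2681 + 148.0889) / (514.8775 + 75.7622) = 972.3570 / 590.6397 = 1.64628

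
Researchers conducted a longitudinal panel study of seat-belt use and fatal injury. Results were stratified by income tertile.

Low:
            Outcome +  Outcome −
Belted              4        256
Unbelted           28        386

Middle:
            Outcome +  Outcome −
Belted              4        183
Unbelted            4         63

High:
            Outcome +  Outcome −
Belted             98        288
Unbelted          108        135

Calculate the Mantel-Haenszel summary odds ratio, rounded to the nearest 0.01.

0.39

OR_MH = Σ(aᵢdᵢ/nᵢ) / Σ(bᵢcᵢ/nᵢ), where nᵢ is the stratum total.
Stratum 1 (Low): n = 674; a·d/n = 4·386/674 = 2.2908; b·c/n = 256·28/674 = 10.6350
Stratum 2 (Middle): n = 254; a·d/n = 4·63/254 = 0.9921; b·c/n = 183·4/254 = 2.8819
Stratum 3 (High): n = 629; a·d/n = 98·135/629 = 21.0334; b·c/n = 288·108/629 = 49.4499
OR_MH = (2.2908 + 0.9921 + 21.0334) / (10.6350 + 2.8819 + 49.4499) = 24.3163 / 62.9668 = 0.38618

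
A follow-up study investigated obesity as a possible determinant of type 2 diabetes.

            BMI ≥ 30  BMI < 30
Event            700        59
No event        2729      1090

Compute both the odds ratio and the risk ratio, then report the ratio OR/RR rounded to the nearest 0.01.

Reading the table with exposure as columns: a = 700 (BMI ≥ 30, case), b = 2729 (BMI ≥ 30, non-case), c = 59 (BMI < 30, case), d = 1090.
OR = (700·1090)/(2729·59) = 763000/161011 = 4.73881
Risk in exposed = 700/3429 = 0.20414; risk in unexposed = 59/1149 = 0.05135; RR = 3.97556
OR/RR = 4.73881 / 3.97556 = 1.19198
The outcome is not rare, so the OR lies further from 1 than the RR.

1.19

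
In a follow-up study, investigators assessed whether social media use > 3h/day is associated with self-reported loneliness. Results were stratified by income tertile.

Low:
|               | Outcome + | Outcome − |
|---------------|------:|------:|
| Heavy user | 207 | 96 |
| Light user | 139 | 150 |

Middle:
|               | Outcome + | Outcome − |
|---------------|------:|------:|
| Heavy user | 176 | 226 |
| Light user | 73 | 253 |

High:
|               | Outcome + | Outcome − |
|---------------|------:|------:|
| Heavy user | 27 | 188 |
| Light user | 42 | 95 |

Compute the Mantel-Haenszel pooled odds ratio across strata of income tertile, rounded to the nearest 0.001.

1.788

OR_MH = Σ(aᵢdᵢ/nᵢ) / Σ(bᵢcᵢ/nᵢ), where nᵢ is the stratum total.
Stratum 1 (Low): n = 592; a·d/n = 207·150/592 = 52.4493; b·c/n = 96·139/592 = 22.5405
Stratum 2 (Middle): n = 728; a·d/n = 176·253/728 = 61.1648; b·c/n = 226·73/728 = 22.6621
Stratum 3 (High): n = 352; a·d/n = 27·95/352 = 7.2869; b·c/n = 188·42/352 = 22.4318
OR_MH = (52.4493 + 61.1648 + 7.2869) / (22.5405 + 22.6621 + 22.4318) = 120.9011 / 67.6344 = 1.78757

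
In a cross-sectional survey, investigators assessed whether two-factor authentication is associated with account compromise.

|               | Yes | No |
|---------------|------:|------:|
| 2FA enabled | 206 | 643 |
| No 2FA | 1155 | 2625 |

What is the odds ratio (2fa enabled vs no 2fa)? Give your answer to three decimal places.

0.728

Cells: a = 206, b = 643, c = 1155, d = 2625.
OR = (a·d)/(b·c) = (206 × 2625) / (643 × 1155) = 540750 / 742665 = 0.72812
Exposure is associated with lower odds of account compromise (OR = 0.73 < 1).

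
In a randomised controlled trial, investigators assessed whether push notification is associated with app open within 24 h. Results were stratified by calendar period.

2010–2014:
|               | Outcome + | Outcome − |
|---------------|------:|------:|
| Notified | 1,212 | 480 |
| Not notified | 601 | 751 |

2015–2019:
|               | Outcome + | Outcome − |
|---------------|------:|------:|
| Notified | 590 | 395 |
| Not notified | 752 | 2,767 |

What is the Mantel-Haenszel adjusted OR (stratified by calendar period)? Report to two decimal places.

OR_MH = Σ(aᵢdᵢ/nᵢ) / Σ(bᵢcᵢ/nᵢ), where nᵢ is the stratum total.
Stratum 1 (2010–2014): n = 3044; a·d/n = 1212·751/3044 = 299.0184; b·c/n = 480·601/3044 = 94.7700
Stratum 2 (2015–2019): n = 4504; a·d/n = 590·2767/4504 = 362.4623; b·c/n = 395·752/4504 = 65.9503
OR_MH = (299.0184 + 362.4623) / (94.7700 + 65.9503) = 661.4807 / 160.7203 = 4.11573

4.12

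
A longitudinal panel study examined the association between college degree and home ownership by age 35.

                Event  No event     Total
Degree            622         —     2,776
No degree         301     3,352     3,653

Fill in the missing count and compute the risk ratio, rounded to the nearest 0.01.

The missing cell is in the exposed row: 2776 − 622 = 2154.
So a = 622, b = 2154, c = 301, d = 3352.
RR = [a/(a+b)] / [c/(c+d)] = (622/2776) / (301/3653) = 0.22406/0.08240 = 2.71928

2.72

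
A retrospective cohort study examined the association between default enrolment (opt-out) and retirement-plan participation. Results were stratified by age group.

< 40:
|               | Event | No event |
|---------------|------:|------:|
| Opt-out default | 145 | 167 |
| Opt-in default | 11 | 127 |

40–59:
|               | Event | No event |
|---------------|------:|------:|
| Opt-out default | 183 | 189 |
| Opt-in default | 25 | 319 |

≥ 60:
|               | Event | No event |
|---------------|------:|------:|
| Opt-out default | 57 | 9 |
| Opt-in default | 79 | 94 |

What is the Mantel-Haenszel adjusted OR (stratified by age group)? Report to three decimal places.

OR_MH = Σ(aᵢdᵢ/nᵢ) / Σ(bᵢcᵢ/nᵢ), where nᵢ is the stratum total.
Stratum 1 (< 40): n = 450; a·d/n = 145·127/450 = 40.9222; b·c/n = 167·11/450 = 4.0822
Stratum 2 (40–59): n = 716; a·d/n = 183·319/716 = 81.5321; b·c/n = 189·25/716 = 6.5992
Stratum 3 (≥ 60): n = 239; a·d/n = 57·94/239 = 22.4184; b·c/n = 9·79/239 = 2.9749
OR_MH = (40.9222 + 81.5321 + 22.4184) / (4.0822 + 6.5992 + 2.9749) = 144.8728 / 13.6563 = 10.60851

10.609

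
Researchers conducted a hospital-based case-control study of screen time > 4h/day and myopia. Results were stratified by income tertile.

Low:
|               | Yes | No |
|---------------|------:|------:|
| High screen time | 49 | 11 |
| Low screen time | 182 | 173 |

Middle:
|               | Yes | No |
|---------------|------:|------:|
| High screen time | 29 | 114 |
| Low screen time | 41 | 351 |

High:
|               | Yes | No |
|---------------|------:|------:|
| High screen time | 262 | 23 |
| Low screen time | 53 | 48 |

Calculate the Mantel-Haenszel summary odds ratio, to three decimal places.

OR_MH = Σ(aᵢdᵢ/nᵢ) / Σ(bᵢcᵢ/nᵢ), where nᵢ is the stratum total.
Stratum 1 (Low): n = 415; a·d/n = 49·173/415 = 20.4265; b·c/n = 11·182/415 = 4.8241
Stratum 2 (Middle): n = 535; a·d/n = 29·351/535 = 19.0262; b·c/n = 114·41/535 = 8.7364
Stratum 3 (High): n = 386; a·d/n = 262·48/386 = 32.5803; b·c/n = 23·53/386 = 3.1580
OR_MH = (20.4265 + 19.0262 + 32.5803) / (4.8241 + 8.7364 + 3.1580) = 72.0330 / 16.7186 = 4.30856

4.309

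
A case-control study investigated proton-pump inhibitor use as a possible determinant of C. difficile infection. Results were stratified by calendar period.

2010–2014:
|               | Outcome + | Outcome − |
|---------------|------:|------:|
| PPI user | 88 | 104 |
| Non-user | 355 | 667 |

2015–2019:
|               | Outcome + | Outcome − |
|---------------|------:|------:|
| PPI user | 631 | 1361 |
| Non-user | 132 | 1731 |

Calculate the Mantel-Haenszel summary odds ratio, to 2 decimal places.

OR_MH = Σ(aᵢdᵢ/nᵢ) / Σ(bᵢcᵢ/nᵢ), where nᵢ is the stratum total.
Stratum 1 (2010–2014): n = 1214; a·d/n = 88·667/1214 = 48.3493; b·c/n = 104·355/1214 = 30.4119
Stratum 2 (2015–2019): n = 3855; a·d/n = 631·1731/3855 = 283.3362; b·c/n = 1361·132/3855 = 46.6023
OR_MH = (48.3493 + 283.3362) / (30.4119 + 46.6023) = 331.6854 / 77.0142 = 4.30681

4.31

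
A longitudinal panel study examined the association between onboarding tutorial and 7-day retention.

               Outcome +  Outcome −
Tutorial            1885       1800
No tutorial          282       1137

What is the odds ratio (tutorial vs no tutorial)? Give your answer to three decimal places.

Cells: a = 1885, b = 1800, c = 282, d = 1137.
OR = (a·d)/(b·c) = (1885 × 1137) / (1800 × 282) = 2143245 / 507600 = 4.22231
The odds of 7-day retention are about 4.22 times as high in the tutorial group.

4.222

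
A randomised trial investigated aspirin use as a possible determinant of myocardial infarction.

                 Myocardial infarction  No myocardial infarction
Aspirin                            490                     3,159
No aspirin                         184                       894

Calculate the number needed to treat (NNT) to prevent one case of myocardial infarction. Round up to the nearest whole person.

Risk in treated group = 490/3649 = 0.13428; risk in control = 184/1078 = 0.17069.
Absolute risk reduction = 0.17069 − 0.13428 = 0.03640
NNT = 1 / ARR = 1 / 0.03640 = 27.470 → round up → 28

28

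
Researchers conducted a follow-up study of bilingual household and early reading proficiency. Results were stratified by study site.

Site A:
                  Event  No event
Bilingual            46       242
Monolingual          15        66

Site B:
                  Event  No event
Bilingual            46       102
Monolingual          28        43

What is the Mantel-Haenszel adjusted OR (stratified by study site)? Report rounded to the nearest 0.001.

OR_MH = Σ(aᵢdᵢ/nᵢ) / Σ(bᵢcᵢ/nᵢ), where nᵢ is the stratum total.
Stratum 1 (Site A): n = 369; a·d/n = 46·66/369 = 8.2276; b·c/n = 242·15/369 = 9.8374
Stratum 2 (Site B): n = 219; a·d/n = 46·43/219 = 9.0320; b·c/n = 102·28/219 = 13.0411
OR_MH = (8.2276 + 9.0320) / (9.8374 + 13.0411) = 17.2596 / 22.8785 = 0.75440

0.754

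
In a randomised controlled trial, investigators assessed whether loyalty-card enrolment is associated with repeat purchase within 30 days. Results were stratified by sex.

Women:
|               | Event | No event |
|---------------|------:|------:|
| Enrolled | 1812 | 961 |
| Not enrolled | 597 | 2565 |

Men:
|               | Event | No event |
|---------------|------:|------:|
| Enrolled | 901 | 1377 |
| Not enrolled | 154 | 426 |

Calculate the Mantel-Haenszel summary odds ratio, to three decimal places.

OR_MH = Σ(aᵢdᵢ/nᵢ) / Σ(bᵢcᵢ/nᵢ), where nᵢ is the stratum total.
Stratum 1 (Women): n = 5935; a·d/n = 1812·2565/5935 = 783.1137; b·c/n = 961·597/5935 = 96.6667
Stratum 2 (Men): n = 2858; a·d/n = 901·426/2858 = 134.2988; b·c/n = 1377·154/2858 = 74.1980
OR_MH = (783.1137 + 134.2988) / (96.6667 + 74.1980) = 917.4125 / 170.8648 = 5.36923

5.369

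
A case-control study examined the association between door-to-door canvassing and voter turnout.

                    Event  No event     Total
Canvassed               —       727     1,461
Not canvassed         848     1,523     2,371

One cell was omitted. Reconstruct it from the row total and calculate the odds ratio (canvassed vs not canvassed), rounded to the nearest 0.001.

1.813

The missing cell is in the exposed row: 1461 − 727 = 734.
So a = 734, b = 727, c = 848, d = 1523.
OR = (a·d)/(b·c) = (734 × 1523) / (727 × 848) = 1117882 / 616496 = 1.81328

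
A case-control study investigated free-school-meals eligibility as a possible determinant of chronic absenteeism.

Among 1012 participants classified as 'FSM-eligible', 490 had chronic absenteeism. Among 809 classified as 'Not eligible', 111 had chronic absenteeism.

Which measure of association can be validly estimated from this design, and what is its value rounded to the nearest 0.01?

From the description: a = 490, b = 522, c = 111, d = 698.
This is a case-control study: participants were sampled on outcome status, so risks in the source population cannot be estimated directly — relative risk is not valid here. The odds ratio is the appropriate measure.
OR = (a·d)/(b·c) = (490 × 698) / (522 × 111) = 342020 / 57942 = 5.90280

5.90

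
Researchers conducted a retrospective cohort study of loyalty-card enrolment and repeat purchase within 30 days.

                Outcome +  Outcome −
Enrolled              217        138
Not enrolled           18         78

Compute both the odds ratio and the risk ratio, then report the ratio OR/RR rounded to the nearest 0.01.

Cells: a = 217, b = 138, c = 18, d = 78.
OR = (217·78)/(138·18) = 16926/2484 = 6.81401
Risk in exposed = 217/355 = 0.61127; risk in unexposed = 18/96 = 0.18750; RR = 3.26009
OR/RR = 6.81401 / 3.26009 = 2.09013
The outcome is not rare, so the OR lies further from 1 than the RR.

2.09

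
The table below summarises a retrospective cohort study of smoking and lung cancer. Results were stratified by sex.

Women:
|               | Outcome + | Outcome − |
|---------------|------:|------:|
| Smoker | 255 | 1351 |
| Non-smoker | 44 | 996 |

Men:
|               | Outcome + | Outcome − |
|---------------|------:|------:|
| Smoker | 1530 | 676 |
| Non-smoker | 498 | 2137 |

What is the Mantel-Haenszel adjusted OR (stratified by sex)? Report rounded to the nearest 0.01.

OR_MH = Σ(aᵢdᵢ/nᵢ) / Σ(bᵢcᵢ/nᵢ), where nᵢ is the stratum total.
Stratum 1 (Women): n = 2646; a·d/n = 255·996/2646 = 95.9864; b·c/n = 1351·44/2646 = 22.4656
Stratum 2 (Men): n = 4841; a·d/n = 1530·2137/4841 = 675.3997; b·c/n = 676·498/4841 = 69.5410
OR_MH = (95.9864 + 675.3997) / (22.4656 + 69.5410) = 771.3861 / 92.0066 = 8.38403

8.38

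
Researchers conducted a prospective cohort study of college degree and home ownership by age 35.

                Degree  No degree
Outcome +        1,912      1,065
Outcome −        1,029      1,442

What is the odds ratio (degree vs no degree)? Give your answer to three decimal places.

2.516

Reading the table with exposure as columns: a = 1912 (Degree, case), b = 1029 (Degree, non-case), c = 1065 (No degree, case), d = 1442.
OR = (a·d)/(b·c) = (1912 × 1442) / (1029 × 1065) = 2757104 / 1095885 = 2.51587
The odds of home ownership by age 35 are about 2.52 times as high in the degree group.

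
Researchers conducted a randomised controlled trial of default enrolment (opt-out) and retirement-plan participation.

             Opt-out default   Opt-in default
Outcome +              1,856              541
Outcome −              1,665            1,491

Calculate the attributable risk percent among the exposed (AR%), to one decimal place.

Reading the table with exposure as columns: a = 1856 (Opt-out default, case), b = 1665 (Opt-out default, non-case), c = 541 (Opt-in default, case), d = 1491.
Risk in exposed = 1856/3521 = 0.52712; risk in unexposed = 541/2032 = 0.26624.
RR = 0.52712/0.26624 = 1.97988
AR% = (RR − 1)/RR × 100 = (1.97988 − 1)/1.97988 × 100 = 49.4918%

49.5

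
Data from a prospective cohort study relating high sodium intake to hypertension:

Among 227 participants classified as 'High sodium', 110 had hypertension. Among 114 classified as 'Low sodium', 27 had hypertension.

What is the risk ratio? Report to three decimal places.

From the description: a = 110, b = 117, c = 27, d = 87.
Risk in exposed = 110/227 = 0.48458; risk in unexposed = 27/114 = 0.23684.
RR = 0.48458 / 0.23684 = 2.04601
The risk among the exposed is 2.05 times that among the unexposed.

2.046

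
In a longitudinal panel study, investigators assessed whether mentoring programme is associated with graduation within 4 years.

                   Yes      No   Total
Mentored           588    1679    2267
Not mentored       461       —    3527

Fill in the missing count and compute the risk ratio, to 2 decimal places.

The missing cell is in the unexposed row: 3527 − 461 = 3066.
So a = 588, b = 1679, c = 461, d = 3066.
RR = [a/(a+b)] / [c/(c+d)] = (588/2267) / (461/3527) = 0.25937/0.13071 = 1.98441

1.98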